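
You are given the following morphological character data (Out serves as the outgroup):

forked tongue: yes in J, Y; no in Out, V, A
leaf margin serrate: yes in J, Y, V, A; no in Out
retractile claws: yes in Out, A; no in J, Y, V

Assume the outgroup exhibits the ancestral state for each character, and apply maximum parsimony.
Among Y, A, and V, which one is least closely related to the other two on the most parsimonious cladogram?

Character polarity is set by the outgroup: the derived state is whichever differs from the outgroup's state, so for retractile claws the derived state is 'no', and for the remaining characters it is 'yes'.
Only J and Y show the derived state 'yes' for forked tongue, supporting them as a clade.
leaf margin serrate (derived state 'yes') is shared by all ingroup taxa — unites the whole ingroup.
Only J, V, and Y show the derived state 'no' for retractile claws, supporting them as a clade.
Most parsimonious ingroup topology: (((Y,J),V),A).
V and Y share a more recent common ancestor with each other than either does with A, so A is the least closely related of the three.

A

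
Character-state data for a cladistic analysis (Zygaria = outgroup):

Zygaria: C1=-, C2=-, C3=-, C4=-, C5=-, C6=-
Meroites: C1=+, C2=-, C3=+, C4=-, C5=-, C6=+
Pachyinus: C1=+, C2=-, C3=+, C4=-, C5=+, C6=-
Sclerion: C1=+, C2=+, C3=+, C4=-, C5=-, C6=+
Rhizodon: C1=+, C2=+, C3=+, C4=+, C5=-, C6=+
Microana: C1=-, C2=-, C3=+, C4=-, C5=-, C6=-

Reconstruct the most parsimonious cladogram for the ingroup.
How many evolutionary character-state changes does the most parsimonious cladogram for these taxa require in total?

6

The outgroup has state '-' for every character, so '+' is the derived state throughout.
Only Meroites, Pachyinus, Rhizodon, and Sclerion show the derived state '+' for C1, supporting them as a clade.
C2 (derived state '+') is shared by Rhizodon and Sclerion — a synapomorphy uniting that clade.
C3 (derived state '+') is shared by all ingroup taxa — unites the whole ingroup.
C4 (derived state '+') is unique to Rhizodon (autapomorphy; uninformative for grouping).
C5 (derived state '+') is unique to Pachyinus (autapomorphy; uninformative for grouping).
C6 (derived state '+') is shared by Meroites, Rhizodon, and Sclerion — a synapomorphy uniting that clade.
Most parsimonious ingroup topology: (((Meroites,(Sclerion,Rhizodon)),Pachyinus),Microana).
Changes per character on this tree: C1: 1; C2: 1; C3: 1; C4: 1; C5: 1; C6: 1.
Total = 6.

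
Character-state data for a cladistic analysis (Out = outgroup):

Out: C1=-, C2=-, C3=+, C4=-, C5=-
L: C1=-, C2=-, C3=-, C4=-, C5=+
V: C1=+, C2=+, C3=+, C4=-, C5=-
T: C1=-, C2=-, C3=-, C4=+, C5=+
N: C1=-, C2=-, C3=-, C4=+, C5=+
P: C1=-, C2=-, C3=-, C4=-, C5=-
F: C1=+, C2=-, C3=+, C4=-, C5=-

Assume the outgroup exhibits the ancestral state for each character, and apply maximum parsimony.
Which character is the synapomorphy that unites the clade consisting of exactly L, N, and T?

Character polarity is set by the outgroup: the derived state is whichever differs from the outgroup's state, so for C3 the derived state is '-', and for the remaining characters it is '+'.
Only F and V show the derived state '+' for C1, supporting them as a clade.
C2 (derived state '+') is unique to V (autapomorphy; uninformative for grouping).
C3: derived state '-' in L, N, P, and T only — synapomorphy for {L, N, P, T}.
C4 (derived state '+') is shared by N and T — a synapomorphy uniting that clade.
C5 (derived state '+') is shared by L, N, and T — a synapomorphy uniting that clade.
Most parsimonious ingroup topology: (((L,(T,N)),P),(V,F)).
The clade {L, N, T} is supported by C5: its derived state '+' occurs in exactly those taxa and in no other taxon (including the outgroup).

C5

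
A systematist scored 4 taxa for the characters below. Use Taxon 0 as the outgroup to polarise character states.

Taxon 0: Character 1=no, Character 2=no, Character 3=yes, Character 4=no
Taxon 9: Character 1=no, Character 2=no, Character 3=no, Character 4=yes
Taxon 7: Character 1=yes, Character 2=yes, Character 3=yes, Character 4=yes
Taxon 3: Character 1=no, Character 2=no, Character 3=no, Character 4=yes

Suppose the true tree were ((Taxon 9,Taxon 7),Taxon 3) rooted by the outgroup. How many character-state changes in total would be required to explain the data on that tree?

5

Map each character onto ((Taxon 9,Taxon 7),Taxon 3) (rooted by Taxon 0) and count the minimum state changes it requires (Fitch parsimony):
Character 1: 1; Character 2: 1; Character 3: 2; Character 4: 1.
Total tree length = 5.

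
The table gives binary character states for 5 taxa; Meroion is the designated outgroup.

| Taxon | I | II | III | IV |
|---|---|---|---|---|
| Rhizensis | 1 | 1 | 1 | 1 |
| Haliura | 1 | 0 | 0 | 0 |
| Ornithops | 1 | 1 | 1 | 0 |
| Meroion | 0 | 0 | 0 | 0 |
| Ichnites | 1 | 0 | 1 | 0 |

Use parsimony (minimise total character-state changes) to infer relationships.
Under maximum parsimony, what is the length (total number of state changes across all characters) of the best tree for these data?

The outgroup has state '0' for every character, so '1' is the derived state throughout.
All ingroup taxa share the derived state '1' for I; it defines the ingroup but does not resolve relationships within it.
II: derived state '1' in Ornithops and Rhizensis only — synapomorphy for {Ornithops, Rhizensis}.
III (derived state '1') is shared by Ichnites, Ornithops, and Rhizensis — a synapomorphy uniting that clade.
IV (derived state '1') is unique to Rhizensis (autapomorphy; uninformative for grouping).
Most parsimonious ingroup topology: (Haliura,((Ornithops,Rhizensis),Ichnites)).
Changes per character on this tree: I: 1; II: 1; III: 1; IV: 1.
Total = 4.

4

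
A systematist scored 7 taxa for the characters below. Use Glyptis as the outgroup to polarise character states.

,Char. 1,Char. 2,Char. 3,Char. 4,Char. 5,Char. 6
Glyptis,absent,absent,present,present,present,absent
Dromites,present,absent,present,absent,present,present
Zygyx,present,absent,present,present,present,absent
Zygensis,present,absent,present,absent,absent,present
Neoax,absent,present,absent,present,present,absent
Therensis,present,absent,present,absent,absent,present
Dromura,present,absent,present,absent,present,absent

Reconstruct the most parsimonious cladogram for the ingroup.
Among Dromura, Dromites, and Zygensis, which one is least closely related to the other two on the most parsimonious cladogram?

Dromura

Character polarity is set by the outgroup: the derived state is whichever differs from the outgroup's state, so for Char. 3, Char. 4, Char. 5 the derived state is 'absent', and for the remaining characters it is 'present'.
Char. 1: derived state 'present' in Dromites, Dromura, Therensis, Zygensis, and Zygyx only — synapomorphy for {Dromites, Dromura, Therensis, Zygensis, Zygyx}.
Char. 2 (derived state 'present') is unique to Neoax (autapomorphy; uninformative for grouping).
Char. 3: derived state 'absent' in Neoax only — an autapomorphy, so it tells us nothing about relationships among taxa.
Char. 4: derived state 'absent' in Dromites, Dromura, Therensis, and Zygensis only — synapomorphy for {Dromites, Dromura, Therensis, Zygensis}.
Char. 5 (derived state 'absent') is shared by Therensis and Zygensis — a synapomorphy uniting that clade.
Char. 6 (derived state 'present') is shared by Dromites, Therensis, and Zygensis — a synapomorphy uniting that clade.
Most parsimonious ingroup topology: ((((Dromites,(Zygensis,Therensis)),Dromura),Zygyx),Neoax).
Dromites and Zygensis share a more recent common ancestor with each other than either does with Dromura, so Dromura is the least closely related of the three.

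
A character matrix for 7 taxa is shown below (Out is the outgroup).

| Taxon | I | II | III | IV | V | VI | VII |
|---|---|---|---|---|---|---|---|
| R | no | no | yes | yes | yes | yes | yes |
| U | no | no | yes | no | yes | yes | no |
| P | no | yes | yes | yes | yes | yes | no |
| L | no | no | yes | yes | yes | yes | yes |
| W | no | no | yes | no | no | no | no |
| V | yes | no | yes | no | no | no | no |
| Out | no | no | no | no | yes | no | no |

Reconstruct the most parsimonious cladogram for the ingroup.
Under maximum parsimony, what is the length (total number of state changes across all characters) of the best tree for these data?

Character polarity is set by the outgroup: the derived state is whichever differs from the outgroup's state, so for V the derived state is 'no', and for the remaining characters it is 'yes'.
I (derived state 'yes') is unique to V (autapomorphy; uninformative for grouping).
II (derived state 'yes') is unique to P (autapomorphy; uninformative for grouping).
All ingroup taxa share the derived state 'yes' for III; it defines the ingroup but does not resolve relationships within it.
Only L, P, and R show the derived state 'yes' for IV, supporting them as a clade.
Only V and W show the derived state 'no' for V, supporting them as a clade.
Only L, P, R, and U show the derived state 'yes' for VI, supporting them as a clade.
VII: derived state 'yes' in L and R only — synapomorphy for {L, R}.
Most parsimonious ingroup topology: ((((L,R),P),U),(V,W)).
Changes per character on this tree: I: 1; II: 1; III: 1; IV: 1; V: 1; VI: 1; VII: 1.
Total = 7.

7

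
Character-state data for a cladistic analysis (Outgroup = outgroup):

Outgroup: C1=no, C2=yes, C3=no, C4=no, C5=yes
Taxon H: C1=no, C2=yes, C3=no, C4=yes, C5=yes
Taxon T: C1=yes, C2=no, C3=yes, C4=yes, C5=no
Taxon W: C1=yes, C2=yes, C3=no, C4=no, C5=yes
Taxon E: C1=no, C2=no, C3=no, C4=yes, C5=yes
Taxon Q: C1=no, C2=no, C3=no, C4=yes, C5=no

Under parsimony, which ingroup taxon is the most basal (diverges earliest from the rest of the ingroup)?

Character polarity is set by the outgroup: the derived state is whichever differs from the outgroup's state, so for C2, C5 the derived state is 'no', and for the remaining characters it is 'yes'.
C1 groups Taxon T and Taxon W, which is incompatible with the clades supported by the remaining characters; treating it as convergent (homoplasy) costs fewer steps than any alternative tree.
C2: derived state 'no' in Taxon E, Taxon Q, and Taxon T only — synapomorphy for {Taxon E, Taxon Q, Taxon T}.
C3: derived state 'yes' in Taxon T only — an autapomorphy, so it tells us nothing about relationships among taxa.
Only Taxon E, Taxon H, Taxon Q, and Taxon T show the derived state 'yes' for C4, supporting them as a clade.
C5 (derived state 'no') is shared by Taxon Q and Taxon T — a synapomorphy uniting that clade.
Most parsimonious ingroup topology: ((Taxon H,((Taxon T,Taxon Q),Taxon E)),Taxon W).
Taxon W is sister to the clade containing all other ingroup taxa, so it is the earliest-diverging (most basal) ingroup lineage.

Taxon W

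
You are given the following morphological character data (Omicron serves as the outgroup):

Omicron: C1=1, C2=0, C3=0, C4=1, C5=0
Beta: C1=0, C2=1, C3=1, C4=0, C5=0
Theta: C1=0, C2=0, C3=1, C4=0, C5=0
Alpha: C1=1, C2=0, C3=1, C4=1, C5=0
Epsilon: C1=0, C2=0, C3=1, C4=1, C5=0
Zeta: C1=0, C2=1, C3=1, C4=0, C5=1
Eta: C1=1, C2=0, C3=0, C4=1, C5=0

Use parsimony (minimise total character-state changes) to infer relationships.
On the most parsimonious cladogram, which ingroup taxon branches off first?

Character polarity is set by the outgroup: the derived state is whichever differs from the outgroup's state, so for C1, C4 the derived state is '0', and for the remaining characters it is '1'.
Only Beta, Epsilon, Theta, and Zeta show the derived state '0' for C1, supporting them as a clade.
Only Beta and Zeta show the derived state '1' for C2, supporting them as a clade.
C3: derived state '1' in Alpha, Beta, Epsilon, Theta, and Zeta only — synapomorphy for {Alpha, Beta, Epsilon, Theta, Zeta}.
Only Beta, Theta, and Zeta show the derived state '0' for C4, supporting them as a clade.
C5 (derived state '1') is unique to Zeta (autapomorphy; uninformative for grouping).
Most parsimonious ingroup topology: (((((Beta,Zeta),Theta),Epsilon),Alpha),Eta).
Eta is sister to the clade containing all other ingroup taxa, so it is the earliest-diverging (most basal) ingroup lineage.

Eta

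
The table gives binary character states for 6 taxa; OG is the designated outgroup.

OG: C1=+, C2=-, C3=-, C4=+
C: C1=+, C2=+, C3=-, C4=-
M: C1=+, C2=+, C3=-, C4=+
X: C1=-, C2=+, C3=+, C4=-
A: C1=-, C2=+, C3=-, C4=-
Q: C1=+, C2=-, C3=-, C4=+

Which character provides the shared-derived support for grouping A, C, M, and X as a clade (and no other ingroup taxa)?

C2

Character polarity is set by the outgroup: the derived state is whichever differs from the outgroup's state, so for C1, C4 the derived state is '-', and for the remaining characters it is '+'.
Only A and X show the derived state '-' for C1, supporting them as a clade.
C2: derived state '+' in A, C, M, and X only — synapomorphy for {A, C, M, X}.
C3: derived state '+' in X only — an autapomorphy, so it tells us nothing about relationships among taxa.
C4: derived state '-' in A, C, and X only — synapomorphy for {A, C, X}.
Most parsimonious ingroup topology: (((C,(X,A)),M),Q).
The clade {A, C, M, X} is supported by C2: its derived state '+' occurs in exactly those taxa and in no other taxon (including the outgroup).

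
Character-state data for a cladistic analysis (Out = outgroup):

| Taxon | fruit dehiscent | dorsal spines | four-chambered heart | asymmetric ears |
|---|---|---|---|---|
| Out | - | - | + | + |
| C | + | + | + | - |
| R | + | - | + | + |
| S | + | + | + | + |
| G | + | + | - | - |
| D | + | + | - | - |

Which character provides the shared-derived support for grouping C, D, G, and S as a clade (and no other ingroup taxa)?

Character polarity is set by the outgroup: the derived state is whichever differs from the outgroup's state, so for four-chambered heart, asymmetric ears the derived state is '-', and for the remaining characters it is '+'.
All ingroup taxa share the derived state '+' for fruit dehiscent; it defines the ingroup but does not resolve relationships within it.
dorsal spines (derived state '+') is shared by C, D, G, and S — a synapomorphy uniting that clade.
four-chambered heart (derived state '-') is shared by D and G — a synapomorphy uniting that clade.
asymmetric ears (derived state '-') is shared by C, D, and G — a synapomorphy uniting that clade.
Most parsimonious ingroup topology: (((C,(G,D)),S),R).
The clade {C, D, G, S} is supported by dorsal spines: its derived state '+' occurs in exactly those taxa and in no other taxon (including the outgroup).

dorsal spines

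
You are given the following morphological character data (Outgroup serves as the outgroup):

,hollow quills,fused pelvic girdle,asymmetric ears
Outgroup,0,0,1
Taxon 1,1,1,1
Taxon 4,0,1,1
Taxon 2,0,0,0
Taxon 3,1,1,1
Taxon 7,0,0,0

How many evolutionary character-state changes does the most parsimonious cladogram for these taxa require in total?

3

Character polarity is set by the outgroup: the derived state is whichever differs from the outgroup's state, so for asymmetric ears the derived state is '0', and for the remaining characters it is '1'.
Only Taxon 1 and Taxon 3 show the derived state '1' for hollow quills, supporting them as a clade.
fused pelvic girdle (derived state '1') is shared by Taxon 1, Taxon 3, and Taxon 4 — a synapomorphy uniting that clade.
Only Taxon 2 and Taxon 7 show the derived state '0' for asymmetric ears, supporting them as a clade.
Most parsimonious ingroup topology: (((Taxon 1,Taxon 3),Taxon 4),(Taxon 2,Taxon 7)).
Changes per character on this tree: hollow quills: 1; fused pelvic girdle: 1; asymmetric ears: 1.
Total = 3.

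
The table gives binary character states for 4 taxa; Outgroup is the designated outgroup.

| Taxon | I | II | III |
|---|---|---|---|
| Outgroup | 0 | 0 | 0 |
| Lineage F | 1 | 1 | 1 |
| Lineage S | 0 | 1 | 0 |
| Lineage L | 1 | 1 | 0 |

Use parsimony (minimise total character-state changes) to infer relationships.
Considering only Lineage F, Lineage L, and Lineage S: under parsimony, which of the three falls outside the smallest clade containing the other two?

Lineage S

The outgroup has state '0' for every character, so '1' is the derived state throughout.
I (derived state '1') is shared by Lineage F and Lineage L — a synapomorphy uniting that clade.
II (derived state '1') is shared by all ingroup taxa — unites the whole ingroup.
III (derived state '1') is unique to Lineage F (autapomorphy; uninformative for grouping).
Most parsimonious ingroup topology: ((Lineage F,Lineage L),Lineage S).
Lineage L and Lineage F share a more recent common ancestor with each other than either does with Lineage S, so Lineage S is the least closely related of the three.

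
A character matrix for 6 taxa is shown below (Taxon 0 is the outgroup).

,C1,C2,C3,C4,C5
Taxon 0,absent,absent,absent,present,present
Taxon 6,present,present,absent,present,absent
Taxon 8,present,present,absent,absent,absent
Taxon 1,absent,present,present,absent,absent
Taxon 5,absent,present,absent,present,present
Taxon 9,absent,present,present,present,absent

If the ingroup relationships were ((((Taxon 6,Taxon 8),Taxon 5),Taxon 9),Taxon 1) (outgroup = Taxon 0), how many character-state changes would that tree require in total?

8

Map each character onto ((((Taxon 6,Taxon 8),Taxon 5),Taxon 9),Taxon 1) (rooted by Taxon 0) and count the minimum state changes it requires (Fitch parsimony):
C1: 1; C2: 1; C3: 2; C4: 2; C5: 2.
Total tree length = 8.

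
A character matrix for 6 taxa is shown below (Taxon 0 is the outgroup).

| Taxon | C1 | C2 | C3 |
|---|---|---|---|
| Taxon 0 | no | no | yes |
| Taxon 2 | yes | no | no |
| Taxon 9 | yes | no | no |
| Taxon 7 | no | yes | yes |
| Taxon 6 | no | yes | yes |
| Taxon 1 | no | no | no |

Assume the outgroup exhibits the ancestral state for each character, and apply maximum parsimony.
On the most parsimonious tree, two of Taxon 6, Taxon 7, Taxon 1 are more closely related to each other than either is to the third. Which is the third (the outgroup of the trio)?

Character polarity is set by the outgroup: the derived state is whichever differs from the outgroup's state, so for C3 the derived state is 'no', and for the remaining characters it is 'yes'.
C1 (derived state 'yes') is shared by Taxon 2 and Taxon 9 — a synapomorphy uniting that clade.
C2 (derived state 'yes') is shared by Taxon 6 and Taxon 7 — a synapomorphy uniting that clade.
Only Taxon 1, Taxon 2, and Taxon 9 show the derived state 'no' for C3, supporting them as a clade.
Most parsimonious ingroup topology: (((Taxon 2,Taxon 9),Taxon 1),(Taxon 7,Taxon 6)).
Taxon 6 and Taxon 7 share a more recent common ancestor with each other than either does with Taxon 1, so Taxon 1 is the least closely related of the three.

Taxon 1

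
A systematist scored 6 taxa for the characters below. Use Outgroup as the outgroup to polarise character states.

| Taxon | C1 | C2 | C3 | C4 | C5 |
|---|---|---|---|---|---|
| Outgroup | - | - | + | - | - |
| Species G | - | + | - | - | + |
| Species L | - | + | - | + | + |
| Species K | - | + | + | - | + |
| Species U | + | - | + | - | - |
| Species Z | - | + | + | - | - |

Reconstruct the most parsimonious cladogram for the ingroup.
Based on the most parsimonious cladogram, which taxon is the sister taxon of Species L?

Character polarity is set by the outgroup: the derived state is whichever differs from the outgroup's state, so for C3 the derived state is '-', and for the remaining characters it is '+'.
C1 (derived state '+') is unique to Species U (autapomorphy; uninformative for grouping).
C2 (derived state '+') is shared by Species G, Species K, Species L, and Species Z — a synapomorphy uniting that clade.
C3 (derived state '-') is shared by Species G and Species L — a synapomorphy uniting that clade.
C4: derived state '+' in Species L only — an autapomorphy, so it tells us nothing about relationships among taxa.
Only Species G, Species K, and Species L show the derived state '+' for C5, supporting them as a clade.
Most parsimonious ingroup topology: ((((Species G,Species L),Species K),Species Z),Species U).
Species L and Species G form a cherry on this tree, so they are sister taxa.

Species G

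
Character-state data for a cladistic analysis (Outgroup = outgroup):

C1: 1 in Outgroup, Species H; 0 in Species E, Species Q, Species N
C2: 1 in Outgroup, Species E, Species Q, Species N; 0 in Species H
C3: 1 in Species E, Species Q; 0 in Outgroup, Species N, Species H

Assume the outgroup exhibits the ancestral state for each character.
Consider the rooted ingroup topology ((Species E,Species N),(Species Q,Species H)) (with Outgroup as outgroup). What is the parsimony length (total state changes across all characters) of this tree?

Map each character onto ((Species E,Species N),(Species Q,Species H)) (rooted by Outgroup) and count the minimum state changes it requires (Fitch parsimony):
C1: 2; C2: 1; C3: 2.
Total tree length = 5.

5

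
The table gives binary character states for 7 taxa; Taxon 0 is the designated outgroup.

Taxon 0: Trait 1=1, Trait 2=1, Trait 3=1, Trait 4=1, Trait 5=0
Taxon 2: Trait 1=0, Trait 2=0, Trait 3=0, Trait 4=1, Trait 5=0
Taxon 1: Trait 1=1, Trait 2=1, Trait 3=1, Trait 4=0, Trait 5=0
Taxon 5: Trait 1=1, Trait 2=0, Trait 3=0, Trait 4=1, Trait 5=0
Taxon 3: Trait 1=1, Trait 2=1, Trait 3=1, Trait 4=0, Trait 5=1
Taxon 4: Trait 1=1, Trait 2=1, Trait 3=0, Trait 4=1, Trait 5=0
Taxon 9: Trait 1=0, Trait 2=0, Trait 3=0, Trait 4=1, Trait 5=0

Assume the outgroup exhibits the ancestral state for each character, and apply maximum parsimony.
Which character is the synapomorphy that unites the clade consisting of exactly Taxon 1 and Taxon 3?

Trait 4

Character polarity is set by the outgroup: the derived state is whichever differs from the outgroup's state, so for Trait 1, Trait 2, Trait 3, Trait 4 the derived state is '0', and for the remaining characters it is '1'.
Trait 1: derived state '0' in Taxon 2 and Taxon 9 only — synapomorphy for {Taxon 2, Taxon 9}.
Trait 2: derived state '0' in Taxon 2, Taxon 5, and Taxon 9 only — synapomorphy for {Taxon 2, Taxon 5, Taxon 9}.
Trait 3: derived state '0' in Taxon 2, Taxon 4, Taxon 5, and Taxon 9 only — synapomorphy for {Taxon 2, Taxon 4, Taxon 5, Taxon 9}.
Trait 4 (derived state '0') is shared by Taxon 1 and Taxon 3 — a synapomorphy uniting that clade.
Trait 5: derived state '1' in Taxon 3 only — an autapomorphy, so it tells us nothing about relationships among taxa.
Most parsimonious ingroup topology: ((((Taxon 2,Taxon 9),Taxon 5),Taxon 4),(Taxon 1,Taxon 3)).
The clade {Taxon 1, Taxon 3} is supported by Trait 4: its derived state '0' occurs in exactly those taxa and in no other taxon (including the outgroup).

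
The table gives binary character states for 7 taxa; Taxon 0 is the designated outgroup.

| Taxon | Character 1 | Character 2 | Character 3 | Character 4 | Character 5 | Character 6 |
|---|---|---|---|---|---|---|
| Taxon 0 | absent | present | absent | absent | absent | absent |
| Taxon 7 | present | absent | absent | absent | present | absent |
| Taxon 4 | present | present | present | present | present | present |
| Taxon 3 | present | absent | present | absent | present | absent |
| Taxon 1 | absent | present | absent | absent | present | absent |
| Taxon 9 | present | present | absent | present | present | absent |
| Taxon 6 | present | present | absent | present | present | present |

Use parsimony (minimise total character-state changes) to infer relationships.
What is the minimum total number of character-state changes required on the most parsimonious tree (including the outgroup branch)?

Character polarity is set by the outgroup: the derived state is whichever differs from the outgroup's state, so for Character 2 the derived state is 'absent', and for the remaining characters it is 'present'.
Character 1 (derived state 'present') is shared by Taxon 3, Taxon 4, Taxon 6, Taxon 7, and Taxon 9 — a synapomorphy uniting that clade.
Character 2 (derived state 'absent') is shared by Taxon 3 and Taxon 7 — a synapomorphy uniting that clade.
Character 3 groups Taxon 3 and Taxon 4, which is incompatible with the clades supported by the remaining characters; treating it as convergent (homoplasy) costs fewer steps than any alternative tree.
Character 4 (derived state 'present') is shared by Taxon 4, Taxon 6, and Taxon 9 — a synapomorphy uniting that clade.
All ingroup taxa share the derived state 'present' for Character 5; it defines the ingroup but does not resolve relationships within it.
Character 6 (derived state 'present') is shared by Taxon 4 and Taxon 6 — a synapomorphy uniting that clade.
Most parsimonious ingroup topology: (((Taxon 7,Taxon 3),((Taxon 4,Taxon 6),Taxon 9)),Taxon 1).
Changes per character on this tree: Character 1: 1; Character 2: 1; Character 3: 2; Character 4: 1; Character 5: 1; Character 6: 1.
Total = 7.

7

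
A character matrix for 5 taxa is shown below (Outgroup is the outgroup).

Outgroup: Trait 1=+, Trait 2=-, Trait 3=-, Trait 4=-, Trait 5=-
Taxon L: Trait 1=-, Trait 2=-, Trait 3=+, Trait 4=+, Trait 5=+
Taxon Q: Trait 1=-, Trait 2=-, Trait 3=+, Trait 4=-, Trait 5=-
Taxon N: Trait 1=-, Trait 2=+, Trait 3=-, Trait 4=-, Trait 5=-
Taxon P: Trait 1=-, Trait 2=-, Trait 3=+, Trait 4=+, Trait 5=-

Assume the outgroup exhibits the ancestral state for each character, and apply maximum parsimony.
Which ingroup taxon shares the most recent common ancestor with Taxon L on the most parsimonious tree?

Character polarity is set by the outgroup: the derived state is whichever differs from the outgroup's state, so for Trait 1 the derived state is '-', and for the remaining characters it is '+'.
Trait 1 (derived state '-') is shared by all ingroup taxa — unites the whole ingroup.
Trait 2 (derived state '+') is unique to Taxon N (autapomorphy; uninformative for grouping).
Trait 3 (derived state '+') is shared by Taxon L, Taxon P, and Taxon Q — a synapomorphy uniting that clade.
Only Taxon L and Taxon P show the derived state '+' for Trait 4, supporting them as a clade.
Trait 5 (derived state '+') is unique to Taxon L (autapomorphy; uninformative for grouping).
Most parsimonious ingroup topology: (((Taxon L,Taxon P),Taxon Q),Taxon N).
Taxon L and Taxon P form a cherry on this tree, so they are sister taxa.

Taxon P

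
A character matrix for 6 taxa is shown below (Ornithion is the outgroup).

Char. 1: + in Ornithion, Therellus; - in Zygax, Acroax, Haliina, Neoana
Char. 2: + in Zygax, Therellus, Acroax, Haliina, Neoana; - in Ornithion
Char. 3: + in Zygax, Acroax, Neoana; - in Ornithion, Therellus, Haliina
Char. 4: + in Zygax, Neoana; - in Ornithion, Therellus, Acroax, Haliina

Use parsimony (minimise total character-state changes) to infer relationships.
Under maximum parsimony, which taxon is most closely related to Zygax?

Neoana

Character polarity is set by the outgroup: the derived state is whichever differs from the outgroup's state, so for Char. 1 the derived state is '-', and for the remaining characters it is '+'.
Only Acroax, Haliina, Neoana, and Zygax show the derived state '-' for Char. 1, supporting them as a clade.
All ingroup taxa share the derived state '+' for Char. 2; it defines the ingroup but does not resolve relationships within it.
Char. 3: derived state '+' in Acroax, Neoana, and Zygax only — synapomorphy for {Acroax, Neoana, Zygax}.
Char. 4: derived state '+' in Neoana and Zygax only — synapomorphy for {Neoana, Zygax}.
Most parsimonious ingroup topology: ((((Zygax,Neoana),Acroax),Haliina),Therellus).
Zygax and Neoana form a cherry on this tree, so they are sister taxa.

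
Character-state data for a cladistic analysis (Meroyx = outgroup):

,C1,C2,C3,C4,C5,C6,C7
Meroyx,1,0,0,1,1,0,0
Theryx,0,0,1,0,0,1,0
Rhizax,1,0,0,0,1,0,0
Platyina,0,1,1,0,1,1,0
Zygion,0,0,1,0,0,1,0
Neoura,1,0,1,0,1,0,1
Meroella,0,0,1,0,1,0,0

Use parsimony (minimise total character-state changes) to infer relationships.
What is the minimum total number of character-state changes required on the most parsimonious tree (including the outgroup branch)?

7

Character polarity is set by the outgroup: the derived state is whichever differs from the outgroup's state, so for C1, C4, C5 the derived state is '0', and for the remaining characters it is '1'.
C1: derived state '0' in Meroella, Platyina, Theryx, and Zygion only — synapomorphy for {Meroella, Platyina, Theryx, Zygion}.
C2 (derived state '1') is unique to Platyina (autapomorphy; uninformative for grouping).
C3 (derived state '1') is shared by Meroella, Neoura, Platyina, Theryx, and Zygion — a synapomorphy uniting that clade.
All ingroup taxa share the derived state '0' for C4; it defines the ingroup but does not resolve relationships within it.
Only Theryx and Zygion show the derived state '0' for C5, supporting them as a clade.
Only Platyina, Theryx, and Zygion show the derived state '1' for C6, supporting them as a clade.
C7: derived state '1' in Neoura only — an autapomorphy, so it tells us nothing about relationships among taxa.
Most parsimonious ingroup topology: (((((Theryx,Zygion),Platyina),Meroella),Neoura),Rhizax).
Changes per character on this tree: C1: 1; C2: 1; C3: 1; C4: 1; C5: 1; C6: 1; C7: 1.
Total = 7.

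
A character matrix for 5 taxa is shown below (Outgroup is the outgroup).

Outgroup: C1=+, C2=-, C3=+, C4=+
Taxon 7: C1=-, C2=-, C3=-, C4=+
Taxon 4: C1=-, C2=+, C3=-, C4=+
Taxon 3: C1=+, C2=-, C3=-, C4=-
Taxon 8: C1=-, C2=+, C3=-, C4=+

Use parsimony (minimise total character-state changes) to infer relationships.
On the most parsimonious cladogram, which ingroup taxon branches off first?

Taxon 3

Character polarity is set by the outgroup: the derived state is whichever differs from the outgroup's state, so for C1, C3, C4 the derived state is '-', and for the remaining characters it is '+'.
C1 (derived state '-') is shared by Taxon 4, Taxon 7, and Taxon 8 — a synapomorphy uniting that clade.
C2: derived state '+' in Taxon 4 and Taxon 8 only — synapomorphy for {Taxon 4, Taxon 8}.
All ingroup taxa share the derived state '-' for C3; it defines the ingroup but does not resolve relationships within it.
C4: derived state '-' in Taxon 3 only — an autapomorphy, so it tells us nothing about relationships among taxa.
Most parsimonious ingroup topology: ((Taxon 7,(Taxon 4,Taxon 8)),Taxon 3).
Taxon 3 is sister to the clade containing all other ingroup taxa, so it is the earliest-diverging (most basal) ingroup lineage.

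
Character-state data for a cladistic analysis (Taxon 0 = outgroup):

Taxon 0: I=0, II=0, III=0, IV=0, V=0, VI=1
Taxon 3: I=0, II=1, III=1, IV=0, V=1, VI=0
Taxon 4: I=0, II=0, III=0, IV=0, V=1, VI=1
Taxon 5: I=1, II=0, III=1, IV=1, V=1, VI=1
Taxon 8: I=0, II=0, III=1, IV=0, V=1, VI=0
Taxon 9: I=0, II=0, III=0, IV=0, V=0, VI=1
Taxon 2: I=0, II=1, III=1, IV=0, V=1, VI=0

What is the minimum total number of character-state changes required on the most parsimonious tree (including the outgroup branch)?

Character polarity is set by the outgroup: the derived state is whichever differs from the outgroup's state, so for VI the derived state is '0', and for the remaining characters it is '1'.
I: derived state '1' in Taxon 5 only — an autapomorphy, so it tells us nothing about relationships among taxa.
II: derived state '1' in Taxon 2 and Taxon 3 only — synapomorphy for {Taxon 2, Taxon 3}.
III (derived state '1') is shared by Taxon 2, Taxon 3, Taxon 5, and Taxon 8 — a synapomorphy uniting that clade.
IV (derived state '1') is unique to Taxon 5 (autapomorphy; uninformative for grouping).
Only Taxon 2, Taxon 3, Taxon 4, Taxon 5, and Taxon 8 show the derived state '1' for V, supporting them as a clade.
VI: derived state '0' in Taxon 2, Taxon 3, and Taxon 8 only — synapomorphy for {Taxon 2, Taxon 3, Taxon 8}.
Most parsimonious ingroup topology: (((((Taxon 3,Taxon 2),Taxon 8),Taxon 5),Taxon 4),Taxon 9).
Changes per character on this tree: I: 1; II: 1; III: 1; IV: 1; V: 1; VI: 1.
Total = 6.

6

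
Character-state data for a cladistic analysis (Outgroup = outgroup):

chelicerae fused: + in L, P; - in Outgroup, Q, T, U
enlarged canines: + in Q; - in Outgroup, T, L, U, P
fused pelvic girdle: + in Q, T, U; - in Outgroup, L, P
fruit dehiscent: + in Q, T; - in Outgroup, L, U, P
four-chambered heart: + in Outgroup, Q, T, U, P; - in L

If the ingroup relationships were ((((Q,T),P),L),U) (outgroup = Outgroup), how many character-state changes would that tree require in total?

Map each character onto ((((Q,T),P),L),U) (rooted by Outgroup) and count the minimum state changes it requires (Fitch parsimony):
chelicerae fused: 2; enlarged canines: 1; fused pelvic girdle: 2; fruit dehiscent: 1; four-chambered heart: 1.
Total tree length = 7.

7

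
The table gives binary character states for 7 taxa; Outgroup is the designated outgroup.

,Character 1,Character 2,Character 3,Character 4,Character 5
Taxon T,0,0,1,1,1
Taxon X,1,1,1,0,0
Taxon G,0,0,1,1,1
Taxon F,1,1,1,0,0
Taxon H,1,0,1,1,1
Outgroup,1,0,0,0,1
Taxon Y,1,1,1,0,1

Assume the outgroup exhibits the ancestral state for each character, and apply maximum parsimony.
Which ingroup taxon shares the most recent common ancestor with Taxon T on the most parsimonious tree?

Character polarity is set by the outgroup: the derived state is whichever differs from the outgroup's state, so for Character 1, Character 5 the derived state is '0', and for the remaining characters it is '1'.
Character 1: derived state '0' in Taxon G and Taxon T only — synapomorphy for {Taxon G, Taxon T}.
Character 2: derived state '1' in Taxon F, Taxon X, and Taxon Y only — synapomorphy for {Taxon F, Taxon X, Taxon Y}.
All ingroup taxa share the derived state '1' for Character 3; it defines the ingroup but does not resolve relationships within it.
Character 4: derived state '1' in Taxon G, Taxon H, and Taxon T only — synapomorphy for {Taxon G, Taxon H, Taxon T}.
Only Taxon F and Taxon X show the derived state '0' for Character 5, supporting them as a clade.
Most parsimonious ingroup topology: (((Taxon F,Taxon X),Taxon Y),(Taxon H,(Taxon G,Taxon T))).
Taxon T and Taxon G form a cherry on this tree, so they are sister taxa.

Taxon G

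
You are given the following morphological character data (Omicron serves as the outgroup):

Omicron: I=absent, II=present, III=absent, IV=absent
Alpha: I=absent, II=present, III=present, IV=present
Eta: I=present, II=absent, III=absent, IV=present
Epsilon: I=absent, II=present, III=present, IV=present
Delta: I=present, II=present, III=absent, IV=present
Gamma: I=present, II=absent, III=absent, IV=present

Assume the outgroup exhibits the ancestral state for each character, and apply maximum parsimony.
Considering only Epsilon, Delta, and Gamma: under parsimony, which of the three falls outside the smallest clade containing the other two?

Character polarity is set by the outgroup: the derived state is whichever differs from the outgroup's state, so for II the derived state is 'absent', and for the remaining characters it is 'present'.
Only Delta, Eta, and Gamma show the derived state 'present' for I, supporting them as a clade.
II (derived state 'absent') is shared by Eta and Gamma — a synapomorphy uniting that clade.
III (derived state 'present') is shared by Alpha and Epsilon — a synapomorphy uniting that clade.
All ingroup taxa share the derived state 'present' for IV; it defines the ingroup but does not resolve relationships within it.
Most parsimonious ingroup topology: ((Alpha,Epsilon),((Eta,Gamma),Delta)).
Gamma and Delta share a more recent common ancestor with each other than either does with Epsilon, so Epsilon is the least closely related of the three.

Epsilon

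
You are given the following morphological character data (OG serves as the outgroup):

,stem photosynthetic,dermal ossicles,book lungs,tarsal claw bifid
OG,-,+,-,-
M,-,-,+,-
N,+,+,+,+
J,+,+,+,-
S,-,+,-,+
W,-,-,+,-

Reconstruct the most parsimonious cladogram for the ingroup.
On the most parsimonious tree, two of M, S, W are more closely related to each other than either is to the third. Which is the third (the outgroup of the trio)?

S

Character polarity is set by the outgroup: the derived state is whichever differs from the outgroup's state, so for dermal ossicles the derived state is '-', and for the remaining characters it is '+'.
Only J and N show the derived state '+' for stem photosynthetic, supporting them as a clade.
dermal ossicles (derived state '-') is shared by M and W — a synapomorphy uniting that clade.
book lungs (derived state '+') is shared by J, M, N, and W — a synapomorphy uniting that clade.
tarsal claw bifid (state '+') occurs in N and S but conflicts with the nesting implied by the other characters — most parsimoniously interpreted as homoplasy.
Most parsimonious ingroup topology: (((M,W),(N,J)),S).
M and W share a more recent common ancestor with each other than either does with S, so S is the least closely related of the three.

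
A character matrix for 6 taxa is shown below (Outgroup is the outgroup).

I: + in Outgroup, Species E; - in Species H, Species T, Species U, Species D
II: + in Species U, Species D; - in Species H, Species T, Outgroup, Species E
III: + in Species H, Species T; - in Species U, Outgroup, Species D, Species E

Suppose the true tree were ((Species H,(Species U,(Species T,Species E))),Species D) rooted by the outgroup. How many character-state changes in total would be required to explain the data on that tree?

6

Map each character onto ((Species H,(Species U,(Species T,Species E))),Species D) (rooted by Outgroup) and count the minimum state changes it requires (Fitch parsimony):
I: 2; II: 2; III: 2.
Total tree length = 6.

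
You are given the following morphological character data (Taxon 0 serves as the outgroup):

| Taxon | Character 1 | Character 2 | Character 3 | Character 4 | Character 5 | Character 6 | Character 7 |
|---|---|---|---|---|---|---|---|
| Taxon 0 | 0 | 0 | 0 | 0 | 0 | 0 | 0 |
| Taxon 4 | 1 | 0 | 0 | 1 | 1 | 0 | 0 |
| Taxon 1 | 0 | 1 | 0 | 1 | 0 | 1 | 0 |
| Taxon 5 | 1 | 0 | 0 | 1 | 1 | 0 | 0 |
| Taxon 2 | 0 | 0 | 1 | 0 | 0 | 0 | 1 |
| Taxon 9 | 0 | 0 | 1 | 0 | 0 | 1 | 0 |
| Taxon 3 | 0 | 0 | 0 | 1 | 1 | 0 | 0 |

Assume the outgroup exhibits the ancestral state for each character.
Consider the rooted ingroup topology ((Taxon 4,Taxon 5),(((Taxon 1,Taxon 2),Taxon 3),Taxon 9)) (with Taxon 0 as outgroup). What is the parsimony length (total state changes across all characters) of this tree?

12

Map each character onto ((Taxon 4,Taxon 5),(((Taxon 1,Taxon 2),Taxon 3),Taxon 9)) (rooted by Taxon 0) and count the minimum state changes it requires (Fitch parsimony):
Character 1: 1; Character 2: 1; Character 3: 2; Character 4: 3; Character 5: 2; Character 6: 2; Character 7: 1.
Total tree length = 12.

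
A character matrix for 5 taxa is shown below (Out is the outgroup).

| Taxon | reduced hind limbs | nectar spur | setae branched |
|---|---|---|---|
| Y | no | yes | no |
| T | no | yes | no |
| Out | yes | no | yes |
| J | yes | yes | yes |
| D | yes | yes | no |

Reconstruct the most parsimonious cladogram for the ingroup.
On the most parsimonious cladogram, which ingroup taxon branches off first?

J

Character polarity is set by the outgroup: the derived state is whichever differs from the outgroup's state, so for reduced hind limbs, setae branched the derived state is 'no', and for the remaining characters it is 'yes'.
reduced hind limbs (derived state 'no') is shared by T and Y — a synapomorphy uniting that clade.
nectar spur (derived state 'yes') is shared by all ingroup taxa — unites the whole ingroup.
setae branched: derived state 'no' in D, T, and Y only — synapomorphy for {D, T, Y}.
Most parsimonious ingroup topology: (((Y,T),D),J).
J is sister to the clade containing all other ingroup taxa, so it is the earliest-diverging (most basal) ingroup lineage.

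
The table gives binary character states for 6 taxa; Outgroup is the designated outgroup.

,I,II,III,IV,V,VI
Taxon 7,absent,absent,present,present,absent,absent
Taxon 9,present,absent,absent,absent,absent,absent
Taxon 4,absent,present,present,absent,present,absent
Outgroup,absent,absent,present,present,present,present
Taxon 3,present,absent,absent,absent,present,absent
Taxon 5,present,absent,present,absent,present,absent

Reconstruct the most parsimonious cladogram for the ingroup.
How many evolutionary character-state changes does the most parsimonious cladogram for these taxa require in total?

7

Character polarity is set by the outgroup: the derived state is whichever differs from the outgroup's state, so for III, IV, V, VI the derived state is 'absent', and for the remaining characters it is 'present'.
I (derived state 'present') is shared by Taxon 3, Taxon 5, and Taxon 9 — a synapomorphy uniting that clade.
II (derived state 'present') is unique to Taxon 4 (autapomorphy; uninformative for grouping).
III: derived state 'absent' in Taxon 3 and Taxon 9 only — synapomorphy for {Taxon 3, Taxon 9}.
Only Taxon 3, Taxon 4, Taxon 5, and Taxon 9 show the derived state 'absent' for IV, supporting them as a clade.
V (state 'absent') occurs in Taxon 7 and Taxon 9 but conflicts with the nesting implied by the other characters — most parsimoniously interpreted as homoplasy.
VI (derived state 'absent') is shared by all ingroup taxa — unites the whole ingroup.
Most parsimonious ingroup topology: (((Taxon 5,(Taxon 9,Taxon 3)),Taxon 4),Taxon 7).
Changes per character on this tree: I: 1; II: 1; III: 1; IV: 1; V: 2; VI: 1.
Total = 7.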